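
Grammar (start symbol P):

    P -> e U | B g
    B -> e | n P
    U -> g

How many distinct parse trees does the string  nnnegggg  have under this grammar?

2

Parse trees for nnnegggg:
  [P [B n [P [B n [P [B n [P e [U g]]] g]] g]] g]
  [P [B n [P [B n [P [B n [P [B e] g]] g]] g]] g]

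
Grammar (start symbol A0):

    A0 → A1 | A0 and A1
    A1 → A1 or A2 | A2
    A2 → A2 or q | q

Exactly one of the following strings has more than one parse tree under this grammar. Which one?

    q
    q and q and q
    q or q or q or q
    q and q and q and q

q or q or q or q

q: 1 tree
q and q and q: 1 tree
q or q or q or q: 8 trees
q and q and q and q: 1 tree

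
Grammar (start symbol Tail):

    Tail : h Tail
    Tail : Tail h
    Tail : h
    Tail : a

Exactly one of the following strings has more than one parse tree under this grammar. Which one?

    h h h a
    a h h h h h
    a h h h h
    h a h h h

h h h a: 1 tree
a h h h h h: 1 tree
a h h h h: 1 tree
h a h h h: 4 trees

h a h h h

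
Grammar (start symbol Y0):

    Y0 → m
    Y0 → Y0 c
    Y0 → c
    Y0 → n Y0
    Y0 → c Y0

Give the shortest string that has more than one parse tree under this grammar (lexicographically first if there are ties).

c c

length 1: no string has ≥2 trees
length 2: c c has 2 parse trees

Two derivations of c c:
  Y0 ⇒ Y0 c ⇒ c c
  Y0 ⇒ c Y0 ⇒ c c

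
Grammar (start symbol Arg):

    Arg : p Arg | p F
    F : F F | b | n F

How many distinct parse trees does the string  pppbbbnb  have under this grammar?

Parse trees for pppbbbnb:
  [Arg p [Arg p [Arg p [F [F b] [F [F b] [F [F b] [F n [F b]]]]]]]]
  [Arg p [Arg p [Arg p [F [F b] [F [F [F b] [F b]] [F n [F b]]]]]]]
  [Arg p [Arg p [Arg p [F [F [F b] [F b]] [F [F b] [F n [F b]]]]]]]
  [Arg p [Arg p [Arg p [F [F [F b] [F [F b] [F b]]] [F n [F b]]]]]]
  [Arg p [Arg p [Arg p [F [F [F [F b] [F b]] [F b]] [F n [F b]]]]]]

5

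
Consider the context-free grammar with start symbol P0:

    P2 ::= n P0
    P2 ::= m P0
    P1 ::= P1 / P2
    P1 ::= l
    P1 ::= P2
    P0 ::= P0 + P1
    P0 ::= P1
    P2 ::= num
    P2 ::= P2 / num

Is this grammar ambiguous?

Ambiguous

Witness: num / num

Derivation 1: P0 ⇒ P1 ⇒ P1 / P2 ⇒ P2 / P2 ⇒ num / P2 ⇒ num / num
Derivation 2: P0 ⇒ P1 ⇒ P2 ⇒ P2 / num ⇒ num / num

Two distinct leftmost derivations for the same string.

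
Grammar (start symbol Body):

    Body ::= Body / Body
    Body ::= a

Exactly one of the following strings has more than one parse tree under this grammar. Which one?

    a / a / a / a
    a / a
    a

a / a / a / a: 5 trees
a / a: 1 tree
a: 1 tree

a / a / a / a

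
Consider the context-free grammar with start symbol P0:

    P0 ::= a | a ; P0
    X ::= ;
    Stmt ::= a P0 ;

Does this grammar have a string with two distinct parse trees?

Only P0 is reachable from P0; ignoring the rest: Right-recursive list with a separator: after each atom, whether the separator follows determines the rule. One parse per string.

Unambiguous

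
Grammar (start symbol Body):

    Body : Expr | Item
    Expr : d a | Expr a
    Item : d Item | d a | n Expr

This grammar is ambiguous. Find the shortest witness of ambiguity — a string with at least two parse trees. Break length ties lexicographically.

d a

length 2: d a has 2 parse trees

Two derivations of d a:
  Body ⇒ Expr ⇒ d a
  Body ⇒ Item ⇒ d a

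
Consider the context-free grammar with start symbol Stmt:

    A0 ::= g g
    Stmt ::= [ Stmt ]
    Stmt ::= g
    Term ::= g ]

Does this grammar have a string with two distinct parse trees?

Unambiguous

(A0, Term are unreachable from Stmt, so their rules don't affect L(Stmt).) Each string is a nest of matched brackets around a single atom. An opening bracket forces the recursive rule; an atom forces the base rule.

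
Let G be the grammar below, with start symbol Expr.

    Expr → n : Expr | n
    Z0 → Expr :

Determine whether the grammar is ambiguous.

(Z0 is unreachable from Expr, so its rules don't affect L(Expr).) Right-recursive list with a separator: after each atom, whether the separator follows determines the rule. One parse per string.

Unambiguous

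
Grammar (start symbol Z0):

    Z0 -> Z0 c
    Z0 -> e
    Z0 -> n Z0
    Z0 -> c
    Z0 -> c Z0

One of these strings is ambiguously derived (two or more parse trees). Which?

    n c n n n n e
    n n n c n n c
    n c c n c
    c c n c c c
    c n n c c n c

c c n c c c

n c n n n n e: 1 tree
n n n c n n c: 1 tree
n c c n c: 1 tree
c c n c c c: 16 trees
c n n c c n c: 1 tree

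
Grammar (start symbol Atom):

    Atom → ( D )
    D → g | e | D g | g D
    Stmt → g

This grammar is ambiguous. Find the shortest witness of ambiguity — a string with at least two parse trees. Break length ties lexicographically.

length 3: no string has ≥2 trees
length 4: ( g g ) has 2 parse trees

Two derivations of ( g g ):
  Atom ⇒ ( D ) ⇒ ( D g ) ⇒ ( g g )
  Atom ⇒ ( D ) ⇒ ( g D ) ⇒ ( g g )

( g g )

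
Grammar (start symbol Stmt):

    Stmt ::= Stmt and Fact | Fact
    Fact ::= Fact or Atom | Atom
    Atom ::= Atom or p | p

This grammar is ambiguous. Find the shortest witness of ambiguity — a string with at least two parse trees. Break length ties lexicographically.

length 1: no string has ≥2 trees
length 3: p or p has 2 parse trees

Two derivations of p or p:
  Stmt ⇒ Fact ⇒ Fact or Atom ⇒ Atom or Atom ⇒ p or Atom ⇒ p or p
  Stmt ⇒ Fact ⇒ Atom ⇒ Atom or p ⇒ p or p

p or p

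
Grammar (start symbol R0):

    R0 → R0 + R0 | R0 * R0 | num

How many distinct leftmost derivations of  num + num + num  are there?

Parse trees for num + num + num:
  [R0 [R0 num] + [R0 [R0 num] + [R0 num]]]
  [R0 [R0 [R0 num] + [R0 num]] + [R0 num]]

2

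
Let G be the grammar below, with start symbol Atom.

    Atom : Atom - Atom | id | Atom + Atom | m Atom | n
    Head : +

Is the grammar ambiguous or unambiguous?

Ambiguous

Witness: m id + id

Derivation 1: Atom ⇒ Atom + Atom ⇒ m Atom + Atom ⇒ m id + Atom ⇒ m id + id
Derivation 2: Atom ⇒ m Atom ⇒ m Atom + Atom ⇒ m id + Atom ⇒ m id + id

Two distinct leftmost derivations for the same string.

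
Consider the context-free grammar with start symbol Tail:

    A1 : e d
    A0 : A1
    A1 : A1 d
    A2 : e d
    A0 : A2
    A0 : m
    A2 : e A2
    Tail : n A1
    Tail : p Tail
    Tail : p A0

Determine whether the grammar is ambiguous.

Witness: p e d

Derivation 1: Tail ⇒ p A0 ⇒ p A1 ⇒ p e d
Derivation 2: Tail ⇒ p A0 ⇒ p A2 ⇒ p e d

Two distinct leftmost derivations for the same string.

Ambiguous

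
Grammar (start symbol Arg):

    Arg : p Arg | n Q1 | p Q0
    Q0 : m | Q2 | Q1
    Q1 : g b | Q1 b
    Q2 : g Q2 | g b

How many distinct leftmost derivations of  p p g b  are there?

Parse trees for p p g b:
  [Arg p [Arg p [Q0 [Q2 g b]]]]
  [Arg p [Arg p [Q0 [Q1 g b]]]]

2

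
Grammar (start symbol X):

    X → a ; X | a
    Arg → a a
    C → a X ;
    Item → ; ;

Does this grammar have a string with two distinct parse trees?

Unambiguous

Only X is reachable from X; ignoring the rest: The reachable grammar is A → atom sep A | atom. Each atom is followed by either the separator (recurse) or end-of-string (stop) — no choice point.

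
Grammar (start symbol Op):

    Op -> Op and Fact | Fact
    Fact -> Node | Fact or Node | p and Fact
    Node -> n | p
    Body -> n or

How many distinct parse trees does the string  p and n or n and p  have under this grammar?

Parse trees for p and n or n and p:
  [Op [Op [Op [Fact [Node p]]] and [Fact [Fact [Node n]] or [Node n]]] and [Fact [Node p]]]
  [Op [Op [Fact [Fact p and [Fact [Node n]]] or [Node n]]] and [Fact [Node p]]]
  [Op [Op [Fact p and [Fact [Fact [Node n]] or [Node n]]]] and [Fact [Node p]]]

3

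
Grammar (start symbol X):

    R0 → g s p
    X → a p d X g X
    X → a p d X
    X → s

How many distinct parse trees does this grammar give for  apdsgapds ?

1

Parse trees for apdsgapds:
  [X a p d [X s] g [X a p d [X s]]]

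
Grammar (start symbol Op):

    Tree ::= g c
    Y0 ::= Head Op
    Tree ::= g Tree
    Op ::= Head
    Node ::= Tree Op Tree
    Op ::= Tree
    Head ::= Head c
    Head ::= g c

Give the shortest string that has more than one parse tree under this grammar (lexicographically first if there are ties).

length 2: g c has 2 parse trees

Two derivations of g c:
  Op ⇒ Head ⇒ g c
  Op ⇒ Tree ⇒ g c

g c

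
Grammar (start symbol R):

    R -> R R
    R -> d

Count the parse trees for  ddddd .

14

Parse trees for ddddd (showing first 6 of 14):
  [R [R d] [R [R d] [R [R d] [R [R d] [R d]]]]]
  [R [R d] [R [R d] [R [R [R d] [R d]] [R d]]]]
  [R [R d] [R [R [R d] [R d]] [R [R d] [R d]]]]
  [R [R d] [R [R [R d] [R [R d] [R d]]] [R d]]]
  [R [R d] [R [R [R [R d] [R d]] [R d]] [R d]]]
  [R [R [R d] [R d]] [R [R d] [R [R d] [R d]]]]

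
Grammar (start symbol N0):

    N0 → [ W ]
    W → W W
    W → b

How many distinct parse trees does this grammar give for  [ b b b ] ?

2

Parse trees for [ b b b ]:
  [N0 [ [W [W b] [W [W b] [W b]]] ]]
  [N0 [ [W [W [W b] [W b]] [W b]] ]]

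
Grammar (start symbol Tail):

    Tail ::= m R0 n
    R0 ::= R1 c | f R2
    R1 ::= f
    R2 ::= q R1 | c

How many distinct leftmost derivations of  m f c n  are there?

2

Parse trees for m f c n:
  [Tail m [R0 [R1 f] c] n]
  [Tail m [R0 f [R2 c]] n]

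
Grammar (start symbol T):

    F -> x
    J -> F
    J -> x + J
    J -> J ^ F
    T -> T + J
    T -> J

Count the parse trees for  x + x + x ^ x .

7

Parse trees for x + x + x ^ x:
  [T [T [J [F x]]] + [J x + [J [J [F x]] ^ [F x]]]]
  [T [T [J [F x]]] + [J [J x + [J [F x]]] ^ [F x]]]
  [T [T [T [J [F x]]] + [J [F x]]] + [J [J [F x]] ^ [F x]]]
  [T [T [J x + [J [F x]]]] + [J [J [F x]] ^ [F x]]]
  [T [J x + [J x + [J [J [F x]] ^ [F x]]]]]
  [T [J x + [J [J x + [J [F x]]] ^ [F x]]]]
  [T [J [J x + [J x + [J [F x]]]] ^ [F x]]]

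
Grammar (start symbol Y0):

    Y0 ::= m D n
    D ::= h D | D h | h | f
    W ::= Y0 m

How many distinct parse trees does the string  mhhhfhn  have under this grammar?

Parse trees for mhhhfhn:
  [Y0 m [D h [D h [D h [D [D f] h]]]] n]
  [Y0 m [D h [D h [D [D h [D f]] h]]] n]
  [Y0 m [D h [D [D h [D h [D f]]] h]] n]
  [Y0 m [D [D h [D h [D h [D f]]]] h] n]

4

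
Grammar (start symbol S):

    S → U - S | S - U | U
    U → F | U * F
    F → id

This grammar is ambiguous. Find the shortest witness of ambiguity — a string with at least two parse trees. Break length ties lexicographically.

length 1: no string has ≥2 trees
length 3: id - id has 2 parse trees

Two derivations of id - id:
  S ⇒ U - S ⇒ F - S ⇒ id - S ⇒ id - U ⇒ id - F ⇒ id - id
  S ⇒ S - U ⇒ U - U ⇒ F - U ⇒ id - U ⇒ id - F ⇒ id - id

id - id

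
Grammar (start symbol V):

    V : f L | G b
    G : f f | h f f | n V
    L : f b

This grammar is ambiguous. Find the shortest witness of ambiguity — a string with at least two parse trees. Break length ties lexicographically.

length 3: f f b has 2 parse trees

Two derivations of f f b:
  V ⇒ f L ⇒ f f b
  V ⇒ G b ⇒ f f b

f f b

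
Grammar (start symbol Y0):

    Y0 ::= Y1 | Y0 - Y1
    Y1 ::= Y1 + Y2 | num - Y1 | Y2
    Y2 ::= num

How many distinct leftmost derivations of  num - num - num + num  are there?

Parse trees for num - num - num + num:
  [Y0 [Y1 [Y1 num - [Y1 num - [Y1 [Y2 num]]]] + [Y2 num]]]
  [Y0 [Y1 num - [Y1 [Y1 num - [Y1 [Y2 num]]] + [Y2 num]]]]
  [Y0 [Y1 num - [Y1 num - [Y1 [Y1 [Y2 num]] + [Y2 num]]]]]
  [Y0 [Y0 [Y1 [Y2 num]]] - [Y1 [Y1 num - [Y1 [Y2 num]]] + [Y2 num]]]
  [Y0 [Y0 [Y1 [Y2 num]]] - [Y1 num - [Y1 [Y1 [Y2 num]] + [Y2 num]]]]
  [Y0 [Y0 [Y1 num - [Y1 [Y2 num]]]] - [Y1 [Y1 [Y2 num]] + [Y2 num]]]
  [Y0 [Y0 [Y0 [Y1 [Y2 num]]] - [Y1 [Y2 num]]] - [Y1 [Y1 [Y2 num]] + [Y2 num]]]

7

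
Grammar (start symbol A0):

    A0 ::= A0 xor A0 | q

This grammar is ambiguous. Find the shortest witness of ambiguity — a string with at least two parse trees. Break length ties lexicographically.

length 1: no string has ≥2 trees
length 3: no string has ≥2 trees
length 5: q xor q xor q has 2 parse trees

Two derivations of q xor q xor q:
  A0 ⇒ A0 xor A0 ⇒ A0 xor A0 xor A0 ⇒ q xor A0 xor A0 ⇒ q xor q xor A0 ⇒ q xor q xor q
  A0 ⇒ A0 xor A0 ⇒ q xor A0 ⇒ q xor A0 xor A0 ⇒ q xor q xor A0 ⇒ q xor q xor q

q xor q xor q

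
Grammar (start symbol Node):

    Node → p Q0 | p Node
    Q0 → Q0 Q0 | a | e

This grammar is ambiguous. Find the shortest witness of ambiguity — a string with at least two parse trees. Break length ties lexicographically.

length 2: no string has ≥2 trees
length 3: no string has ≥2 trees
length 4: p a a a has 2 parse trees

Two derivations of p a a a:
  Node ⇒ p Q0 ⇒ p Q0 Q0 ⇒ p Q0 Q0 Q0 ⇒ p a Q0 Q0 ⇒ p a a Q0 ⇒ p a a a
  Node ⇒ p Q0 ⇒ p Q0 Q0 ⇒ p a Q0 ⇒ p a Q0 Q0 ⇒ p a a Q0 ⇒ p a a a

p a a a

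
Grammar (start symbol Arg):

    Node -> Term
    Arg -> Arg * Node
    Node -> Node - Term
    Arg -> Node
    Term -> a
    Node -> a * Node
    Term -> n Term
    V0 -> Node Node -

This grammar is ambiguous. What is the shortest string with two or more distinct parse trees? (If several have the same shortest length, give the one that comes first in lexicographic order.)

length 1: no string has ≥2 trees
length 2: no string has ≥2 trees
length 3: a * a has 2 parse trees

Two derivations of a * a:
  Arg ⇒ Arg * Node ⇒ Node * Node ⇒ Term * Node ⇒ a * Node ⇒ a * Term ⇒ a * a
  Arg ⇒ Node ⇒ a * Node ⇒ a * Term ⇒ a * a

a * a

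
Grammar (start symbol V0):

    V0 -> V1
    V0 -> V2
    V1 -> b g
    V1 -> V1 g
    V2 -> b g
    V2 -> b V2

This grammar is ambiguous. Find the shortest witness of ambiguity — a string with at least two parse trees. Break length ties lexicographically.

length 2: b g has 2 parse trees

Two derivations of b g:
  V0 ⇒ V1 ⇒ b g
  V0 ⇒ V2 ⇒ b g

b g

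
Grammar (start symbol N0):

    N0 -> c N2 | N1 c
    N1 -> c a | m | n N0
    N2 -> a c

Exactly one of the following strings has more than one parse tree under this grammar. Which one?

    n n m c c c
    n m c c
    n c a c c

n c a c c

n n m c c c: 1 tree
n m c c: 1 tree
n c a c c: 2 trees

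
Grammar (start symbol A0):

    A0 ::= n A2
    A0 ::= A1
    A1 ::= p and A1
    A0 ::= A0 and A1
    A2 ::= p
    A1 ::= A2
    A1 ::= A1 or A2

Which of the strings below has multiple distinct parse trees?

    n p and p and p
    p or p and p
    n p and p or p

n p and p and p

n p and p and p: 2 trees
p or p and p: 1 tree
n p and p or p: 1 tree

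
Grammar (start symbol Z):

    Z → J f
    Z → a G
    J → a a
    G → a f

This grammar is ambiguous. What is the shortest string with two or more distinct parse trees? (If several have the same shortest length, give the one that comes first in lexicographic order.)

length 3: a a f has 2 parse trees

Two derivations of a a f:
  Z ⇒ J f ⇒ a a f
  Z ⇒ a G ⇒ a a f

a a f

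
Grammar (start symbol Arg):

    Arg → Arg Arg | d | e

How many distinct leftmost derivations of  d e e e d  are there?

14

Parse trees for d e e e d (showing first 6 of 14):
  [Arg [Arg d] [Arg [Arg e] [Arg [Arg e] [Arg [Arg e] [Arg d]]]]]
  [Arg [Arg d] [Arg [Arg e] [Arg [Arg [Arg e] [Arg e]] [Arg d]]]]
  [Arg [Arg d] [Arg [Arg [Arg e] [Arg e]] [Arg [Arg e] [Arg d]]]]
  [Arg [Arg d] [Arg [Arg [Arg e] [Arg [Arg e] [Arg e]]] [Arg d]]]
  [Arg [Arg d] [Arg [Arg [Arg [Arg e] [Arg e]] [Arg e]] [Arg d]]]
  [Arg [Arg [Arg d] [Arg e]] [Arg [Arg e] [Arg [Arg e] [Arg d]]]]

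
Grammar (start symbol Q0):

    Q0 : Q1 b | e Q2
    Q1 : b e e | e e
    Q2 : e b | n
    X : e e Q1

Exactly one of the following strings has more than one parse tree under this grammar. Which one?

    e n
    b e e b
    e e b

e e b

e n: 1 tree
b e e b: 1 tree
e e b: 2 trees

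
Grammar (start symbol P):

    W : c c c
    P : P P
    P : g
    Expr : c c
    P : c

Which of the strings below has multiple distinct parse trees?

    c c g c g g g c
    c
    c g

c c g c g g g c: 429 trees
c: 1 tree
c g: 1 tree

c c g c g g g c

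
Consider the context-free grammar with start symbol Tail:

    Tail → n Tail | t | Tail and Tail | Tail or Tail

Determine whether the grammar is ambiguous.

Witness: n t and t

Derivation 1: Tail ⇒ n Tail ⇒ n Tail and Tail ⇒ n t and Tail ⇒ n t and t
Derivation 2: Tail ⇒ Tail and Tail ⇒ n Tail and Tail ⇒ n t and Tail ⇒ n t and t

Two distinct leftmost derivations for the same string.

Ambiguous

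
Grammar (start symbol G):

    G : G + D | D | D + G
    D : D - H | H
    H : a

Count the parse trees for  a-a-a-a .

Parse trees for a-a-a-a:
  [G [D [D [D [D [H a]] - [H a]] - [H a]] - [H a]]]

1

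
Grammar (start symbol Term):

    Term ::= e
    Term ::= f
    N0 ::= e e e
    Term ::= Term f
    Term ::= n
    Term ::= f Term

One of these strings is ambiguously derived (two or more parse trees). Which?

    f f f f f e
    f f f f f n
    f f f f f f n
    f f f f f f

f f f f f f

f f f f f e: 1 tree
f f f f f n: 1 tree
f f f f f f n: 1 tree
f f f f f f: 32 trees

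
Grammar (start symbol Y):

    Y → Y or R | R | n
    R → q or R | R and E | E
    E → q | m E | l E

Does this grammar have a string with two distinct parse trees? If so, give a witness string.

Witness: q or q

Derivation 1: Y ⇒ Y or R ⇒ R or R ⇒ E or R ⇒ q or R ⇒ q or E ⇒ q or q
Derivation 2: Y ⇒ R ⇒ q or R ⇒ q or E ⇒ q or q

Two distinct leftmost derivations for the same string.

Ambiguous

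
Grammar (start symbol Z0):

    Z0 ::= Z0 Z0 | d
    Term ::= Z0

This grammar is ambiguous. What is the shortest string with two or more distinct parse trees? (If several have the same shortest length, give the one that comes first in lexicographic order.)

length 1: no string has ≥2 trees
length 2: no string has ≥2 trees
length 3: d d d has 2 parse trees

Two derivations of d d d:
  Z0 ⇒ Z0 Z0 ⇒ Z0 Z0 Z0 ⇒ d Z0 Z0 ⇒ d d Z0 ⇒ d d d
  Z0 ⇒ Z0 Z0 ⇒ d Z0 ⇒ d Z0 Z0 ⇒ d d Z0 ⇒ d d d

d d d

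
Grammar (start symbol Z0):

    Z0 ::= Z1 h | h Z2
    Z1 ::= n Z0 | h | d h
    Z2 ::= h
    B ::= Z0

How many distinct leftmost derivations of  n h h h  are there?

2

Parse trees for n h h h:
  [Z0 [Z1 n [Z0 [Z1 h] h]] h]
  [Z0 [Z1 n [Z0 h [Z2 h]]] h]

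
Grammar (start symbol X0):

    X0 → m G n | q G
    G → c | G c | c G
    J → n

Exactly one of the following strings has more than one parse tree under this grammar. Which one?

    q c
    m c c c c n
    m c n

q c: 1 tree
m c c c c n: 8 trees
m c n: 1 tree

m c c c c n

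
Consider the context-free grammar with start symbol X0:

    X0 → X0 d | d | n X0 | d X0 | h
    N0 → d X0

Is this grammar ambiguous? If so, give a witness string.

Ambiguous

Witness: d d

Derivation 1: X0 ⇒ X0 d ⇒ d d
Derivation 2: X0 ⇒ d X0 ⇒ d d

Two distinct leftmost derivations for the same string.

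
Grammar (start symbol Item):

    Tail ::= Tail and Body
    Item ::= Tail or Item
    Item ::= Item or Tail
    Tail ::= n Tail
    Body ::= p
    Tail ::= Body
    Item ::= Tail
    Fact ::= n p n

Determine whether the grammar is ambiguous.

Ambiguous

Witness: p or p

Derivation 1: Item ⇒ Tail or Item ⇒ Body or Item ⇒ p or Item ⇒ p or Tail ⇒ p or Body ⇒ p or p
Derivation 2: Item ⇒ Item or Tail ⇒ Tail or Tail ⇒ Body or Tail ⇒ p or Tail ⇒ p or Body ⇒ p or p

Two distinct leftmost derivations for the same string.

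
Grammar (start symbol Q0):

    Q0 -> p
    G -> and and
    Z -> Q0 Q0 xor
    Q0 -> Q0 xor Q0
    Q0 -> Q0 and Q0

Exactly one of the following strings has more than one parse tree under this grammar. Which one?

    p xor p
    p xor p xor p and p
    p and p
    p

p xor p: 1 tree
p xor p xor p and p: 5 trees
p and p: 1 tree
p: 1 tree

p xor p xor p and p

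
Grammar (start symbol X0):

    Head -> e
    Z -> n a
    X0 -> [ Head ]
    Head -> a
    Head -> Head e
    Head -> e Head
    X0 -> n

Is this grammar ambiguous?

Ambiguous

Witness: [ e e ]

Derivation 1: X0 ⇒ [ Head ] ⇒ [ Head e ] ⇒ [ e e ]
Derivation 2: X0 ⇒ [ Head ] ⇒ [ e Head ] ⇒ [ e e ]

Two distinct leftmost derivations for the same string.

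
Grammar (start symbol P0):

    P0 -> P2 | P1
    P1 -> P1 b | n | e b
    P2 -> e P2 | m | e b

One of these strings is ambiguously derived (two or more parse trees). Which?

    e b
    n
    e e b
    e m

e b: 2 trees
n: 1 tree
e e b: 1 tree
e m: 1 tree

e b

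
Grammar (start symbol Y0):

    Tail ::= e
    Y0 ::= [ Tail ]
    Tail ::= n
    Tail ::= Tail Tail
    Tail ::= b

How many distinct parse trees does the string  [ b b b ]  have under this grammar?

2

Parse trees for [ b b b ]:
  [Y0 [ [Tail [Tail b] [Tail [Tail b] [Tail b]]] ]]
  [Y0 [ [Tail [Tail [Tail b] [Tail b]] [Tail b]] ]]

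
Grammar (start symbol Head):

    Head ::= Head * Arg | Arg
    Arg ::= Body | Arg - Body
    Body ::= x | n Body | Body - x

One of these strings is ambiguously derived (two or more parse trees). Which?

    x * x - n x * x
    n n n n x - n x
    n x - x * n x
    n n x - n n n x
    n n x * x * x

n x - x * n x

x * x - n x * x: 1 tree
n n n n x - n x: 1 tree
n x - x * n x: 3 trees
n n x - n n n x: 1 tree
n n x * x * x: 1 tree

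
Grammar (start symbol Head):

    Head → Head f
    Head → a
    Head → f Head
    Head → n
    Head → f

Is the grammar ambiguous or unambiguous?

Witness: f f

Derivation 1: Head ⇒ Head f ⇒ f f
Derivation 2: Head ⇒ f Head ⇒ f f

Two distinct leftmost derivations for the same string.

Ambiguous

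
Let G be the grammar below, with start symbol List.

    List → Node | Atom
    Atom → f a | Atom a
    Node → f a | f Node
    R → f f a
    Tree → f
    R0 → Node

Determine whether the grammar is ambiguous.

Witness: f a

Derivation 1: List ⇒ Node ⇒ f a
Derivation 2: List ⇒ Atom ⇒ f a

Two distinct leftmost derivations for the same string.

Ambiguous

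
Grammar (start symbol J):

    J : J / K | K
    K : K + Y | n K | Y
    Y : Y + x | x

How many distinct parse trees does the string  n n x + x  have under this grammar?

4

Parse trees for n n x + x:
  [J [K [K n [K n [K [Y x]]]] + [Y x]]]
  [J [K n [K [K n [K [Y x]]] + [Y x]]]]
  [J [K n [K n [K [K [Y x]] + [Y x]]]]]
  [J [K n [K n [K [Y [Y x] + x]]]]]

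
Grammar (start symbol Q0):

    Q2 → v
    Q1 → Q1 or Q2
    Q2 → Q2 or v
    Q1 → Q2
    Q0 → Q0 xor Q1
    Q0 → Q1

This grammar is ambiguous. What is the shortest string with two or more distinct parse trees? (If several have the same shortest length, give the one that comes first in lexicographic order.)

length 1: no string has ≥2 trees
length 3: v or v has 2 parse trees

Two derivations of v or v:
  Q0 ⇒ Q1 ⇒ Q1 or Q2 ⇒ Q2 or Q2 ⇒ v or Q2 ⇒ v or v
  Q0 ⇒ Q1 ⇒ Q2 ⇒ Q2 or v ⇒ v or v

v or v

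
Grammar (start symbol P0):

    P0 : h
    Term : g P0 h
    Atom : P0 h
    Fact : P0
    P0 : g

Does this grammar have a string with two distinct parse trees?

(Fact, Term, Atom are unreachable from P0, so their rules don't affect L(P0).) Restricted to the reachable nonterminals, every rule has the form A → t or A → t B, and no two rules for the same A share a first terminal. The grammar encodes a DFA — one run per string.

Unambiguous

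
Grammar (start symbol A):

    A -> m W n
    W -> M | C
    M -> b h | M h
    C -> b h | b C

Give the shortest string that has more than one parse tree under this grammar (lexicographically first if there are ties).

m b h n

length 4: m b h n has 2 parse trees

Two derivations of m b h n:
  A ⇒ m W n ⇒ m M n ⇒ m b h n
  A ⇒ m W n ⇒ m C n ⇒ m b h n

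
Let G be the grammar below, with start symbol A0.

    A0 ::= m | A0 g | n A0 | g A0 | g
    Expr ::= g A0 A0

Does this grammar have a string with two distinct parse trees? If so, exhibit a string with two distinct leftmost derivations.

Ambiguous

Witness: g g

Derivation 1: A0 ⇒ A0 g ⇒ g g
Derivation 2: A0 ⇒ g A0 ⇒ g g

Two distinct leftmost derivations for the same string.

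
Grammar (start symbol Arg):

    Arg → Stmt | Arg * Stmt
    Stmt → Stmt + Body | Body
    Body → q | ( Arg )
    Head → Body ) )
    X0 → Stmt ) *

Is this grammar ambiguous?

Unambiguous

(Head, X0 are unreachable from Arg, so their rules don't affect L(Arg).) Arg → Arg * Stmt | Stmt  ;  Stmt → Stmt + Body | Body  — a left-associative chain with Body at the bottom. Each string factors uniquely by precedence.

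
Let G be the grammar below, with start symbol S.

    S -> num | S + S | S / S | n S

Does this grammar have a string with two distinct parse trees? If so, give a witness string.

Ambiguous

Witness: n num + num

Derivation 1: S ⇒ S + S ⇒ n S + S ⇒ n num + S ⇒ n num + num
Derivation 2: S ⇒ n S ⇒ n S + S ⇒ n num + S ⇒ n num + num

Two distinct leftmost derivations for the same string.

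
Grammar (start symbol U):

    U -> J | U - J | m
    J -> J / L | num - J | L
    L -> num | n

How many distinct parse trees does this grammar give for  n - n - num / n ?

Parse trees for n - n - num / n:
  [U [U [U [J [L n]]] - [J [L n]]] - [J [J [L num]] / [L n]]]

1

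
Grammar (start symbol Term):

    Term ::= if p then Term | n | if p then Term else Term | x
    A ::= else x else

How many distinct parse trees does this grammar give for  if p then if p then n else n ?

Parse trees for if p then if p then n else n:
  [Term if p then [Term if p then [Term n] else [Term n]]]
  [Term if p then [Term if p then [Term n]] else [Term n]]

2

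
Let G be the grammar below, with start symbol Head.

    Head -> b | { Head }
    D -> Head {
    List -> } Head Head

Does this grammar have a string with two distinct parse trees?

Unambiguous

Only Head is reachable from Head; ignoring the rest: Each string is a nest of matched brackets around a single atom. An opening bracket forces the recursive rule; an atom forces the base rule.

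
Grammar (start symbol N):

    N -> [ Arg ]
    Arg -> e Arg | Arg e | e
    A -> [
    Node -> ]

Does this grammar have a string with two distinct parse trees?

Witness: [ e e ]

Derivation 1: N ⇒ [ Arg ] ⇒ [ e Arg ] ⇒ [ e e ]
Derivation 2: N ⇒ [ Arg ] ⇒ [ Arg e ] ⇒ [ e e ]

Two distinct leftmost derivations for the same string.

Ambiguous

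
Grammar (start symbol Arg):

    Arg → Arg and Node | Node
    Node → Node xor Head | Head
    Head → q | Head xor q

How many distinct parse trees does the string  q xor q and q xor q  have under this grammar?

4

Parse trees for q xor q and q xor q:
  [Arg [Arg [Node [Node [Head q]] xor [Head q]]] and [Node [Node [Head q]] xor [Head q]]]
  [Arg [Arg [Node [Node [Head q]] xor [Head q]]] and [Node [Head [Head q] xor q]]]
  [Arg [Arg [Node [Head [Head q] xor q]]] and [Node [Node [Head q]] xor [Head q]]]
  [Arg [Arg [Node [Head [Head q] xor q]]] and [Node [Head [Head q] xor q]]]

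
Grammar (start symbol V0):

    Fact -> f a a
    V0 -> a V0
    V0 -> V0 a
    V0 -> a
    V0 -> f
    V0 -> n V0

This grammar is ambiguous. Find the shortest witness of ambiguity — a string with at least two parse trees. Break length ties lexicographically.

a a

length 1: no string has ≥2 trees
length 2: a a has 2 parse trees

Two derivations of a a:
  V0 ⇒ a V0 ⇒ a a
  V0 ⇒ V0 a ⇒ a a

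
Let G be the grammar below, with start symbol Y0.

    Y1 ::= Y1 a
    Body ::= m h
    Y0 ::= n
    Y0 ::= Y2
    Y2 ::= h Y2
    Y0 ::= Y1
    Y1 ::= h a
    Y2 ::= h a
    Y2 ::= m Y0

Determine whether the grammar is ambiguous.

Witness: h a

Derivation 1: Y0 ⇒ Y2 ⇒ h a
Derivation 2: Y0 ⇒ Y1 ⇒ h a

Two distinct leftmost derivations for the same string.

Ambiguous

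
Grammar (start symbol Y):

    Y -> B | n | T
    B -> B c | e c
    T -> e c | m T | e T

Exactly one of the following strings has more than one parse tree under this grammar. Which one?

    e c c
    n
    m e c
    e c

e c

e c c: 1 tree
n: 1 tree
m e c: 1 tree
e c: 2 trees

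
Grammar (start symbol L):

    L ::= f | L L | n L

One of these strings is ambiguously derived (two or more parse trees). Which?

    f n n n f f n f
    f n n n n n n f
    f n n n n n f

f n n n f f n f

f n n n f f n f: 20 trees
f n n n n n n f: 1 tree
f n n n n n f: 1 tree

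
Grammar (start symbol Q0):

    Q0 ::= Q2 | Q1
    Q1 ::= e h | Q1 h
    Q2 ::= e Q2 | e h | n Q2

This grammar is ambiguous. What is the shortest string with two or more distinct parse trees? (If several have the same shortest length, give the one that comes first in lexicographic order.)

e h

length 2: e h has 2 parse trees

Two derivations of e h:
  Q0 ⇒ Q2 ⇒ e h
  Q0 ⇒ Q1 ⇒ e h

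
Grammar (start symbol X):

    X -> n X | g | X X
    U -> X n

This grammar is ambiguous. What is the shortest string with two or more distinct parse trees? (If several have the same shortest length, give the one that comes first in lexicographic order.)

length 1: no string has ≥2 trees
length 2: no string has ≥2 trees
length 3: g g g has 2 parse trees

Two derivations of g g g:
  X ⇒ X X ⇒ g X ⇒ g X X ⇒ g g X ⇒ g g g
  X ⇒ X X ⇒ X X X ⇒ g X X ⇒ g g X ⇒ g g g

g g g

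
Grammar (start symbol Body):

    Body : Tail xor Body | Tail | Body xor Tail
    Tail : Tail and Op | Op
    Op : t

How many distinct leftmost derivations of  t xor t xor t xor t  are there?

Parse trees for t xor t xor t xor t:
  [Body [Tail [Op t]] xor [Body [Tail [Op t]] xor [Body [Tail [Op t]] xor [Body [Tail [Op t]]]]]]
  [Body [Tail [Op t]] xor [Body [Tail [Op t]] xor [Body [Body [Tail [Op t]]] xor [Tail [Op t]]]]]
  [Body [Tail [Op t]] xor [Body [Body [Tail [Op t]] xor [Body [Tail [Op t]]]] xor [Tail [Op t]]]]
  [Body [Tail [Op t]] xor [Body [Body [Body [Tail [Op t]]] xor [Tail [Op t]]] xor [Tail [Op t]]]]
  [Body [Body [Tail [Op t]] xor [Body [Tail [Op t]] xor [Body [Tail [Op t]]]]] xor [Tail [Op t]]]
  [Body [Body [Tail [Op t]] xor [Body [Body [Tail [Op t]]] xor [Tail [Op t]]]] xor [Tail [Op t]]]
  [Body [Body [Body [Tail [Op t]] xor [Body [Tail [Op t]]]] xor [Tail [Op t]]] xor [Tail [Op t]]]
  [Body [Body [Body [Body [Tail [Op t]]] xor [Tail [Op t]]] xor [Tail [Op t]]] xor [Tail [Op t]]]

8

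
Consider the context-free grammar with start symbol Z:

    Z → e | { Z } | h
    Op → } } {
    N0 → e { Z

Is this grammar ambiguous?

Only Z is reachable from Z; ignoring the rest: Each string is a nest of matched brackets around a single atom. An opening bracket forces the recursive rule; an atom forces the base rule.

Unambiguous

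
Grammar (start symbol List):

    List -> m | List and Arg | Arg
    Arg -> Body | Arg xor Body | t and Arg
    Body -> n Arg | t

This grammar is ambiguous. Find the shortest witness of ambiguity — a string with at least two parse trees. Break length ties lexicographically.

t and t

length 1: no string has ≥2 trees
length 2: no string has ≥2 trees
length 3: t and t has 2 parse trees

Two derivations of t and t:
  List ⇒ List and Arg ⇒ Arg and Arg ⇒ Body and Arg ⇒ t and Arg ⇒ t and Body ⇒ t and t
  List ⇒ Arg ⇒ t and Arg ⇒ t and Body ⇒ t and t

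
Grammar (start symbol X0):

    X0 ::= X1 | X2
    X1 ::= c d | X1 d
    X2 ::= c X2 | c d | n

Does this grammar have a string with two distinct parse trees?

Ambiguous

Witness: c d

Derivation 1: X0 ⇒ X1 ⇒ c d
Derivation 2: X0 ⇒ X2 ⇒ c d

Two distinct leftmost derivations for the same string.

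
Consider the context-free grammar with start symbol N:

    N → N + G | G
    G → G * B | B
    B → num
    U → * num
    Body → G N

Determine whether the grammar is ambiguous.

Unambiguous

(U, Body are unreachable from N, so their rules don't affect L(N).) N → N + G | G  ;  G → G * B | B  — a left-associative chain with B at the bottom. Each string factors uniquely by precedence.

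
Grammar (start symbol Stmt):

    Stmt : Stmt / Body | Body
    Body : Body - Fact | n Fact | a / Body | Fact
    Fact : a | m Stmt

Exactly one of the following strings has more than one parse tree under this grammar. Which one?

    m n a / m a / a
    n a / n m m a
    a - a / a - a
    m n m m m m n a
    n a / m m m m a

m n a / m a / a: 7 trees
n a / n m m a: 1 tree
a - a / a - a: 1 tree
m n m m m m n a: 1 tree
n a / m m m m a: 1 tree

m n a / m a / a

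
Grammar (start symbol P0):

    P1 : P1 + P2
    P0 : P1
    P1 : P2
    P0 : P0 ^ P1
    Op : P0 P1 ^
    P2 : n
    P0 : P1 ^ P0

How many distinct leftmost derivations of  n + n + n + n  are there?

Parse trees for n + n + n + n:
  [P0 [P1 [P1 [P1 [P1 [P2 n]] + [P2 n]] + [P2 n]] + [P2 n]]]

1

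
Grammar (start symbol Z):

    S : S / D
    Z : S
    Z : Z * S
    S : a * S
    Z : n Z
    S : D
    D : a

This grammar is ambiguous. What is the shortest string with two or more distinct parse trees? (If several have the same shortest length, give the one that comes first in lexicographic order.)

a * a

length 1: no string has ≥2 trees
length 2: no string has ≥2 trees
length 3: a * a has 2 parse trees

Two derivations of a * a:
  Z ⇒ S ⇒ a * S ⇒ a * D ⇒ a * a
  Z ⇒ Z * S ⇒ S * S ⇒ D * S ⇒ a * S ⇒ a * D ⇒ a * a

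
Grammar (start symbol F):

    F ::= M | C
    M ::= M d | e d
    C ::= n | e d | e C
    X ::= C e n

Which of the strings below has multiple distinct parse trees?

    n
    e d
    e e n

n: 1 tree
e d: 2 trees
e e n: 1 tree

e d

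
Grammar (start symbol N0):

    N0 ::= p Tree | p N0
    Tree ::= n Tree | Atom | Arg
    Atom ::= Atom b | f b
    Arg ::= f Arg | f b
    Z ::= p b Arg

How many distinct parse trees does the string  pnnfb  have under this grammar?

2

Parse trees for pnnfb:
  [N0 p [Tree n [Tree n [Tree [Atom f b]]]]]
  [N0 p [Tree n [Tree n [Tree [Arg f b]]]]]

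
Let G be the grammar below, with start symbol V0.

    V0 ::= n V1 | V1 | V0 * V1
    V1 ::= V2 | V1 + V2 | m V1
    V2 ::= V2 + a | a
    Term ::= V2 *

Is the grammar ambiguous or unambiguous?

Witness: a + a

Derivation 1: V0 ⇒ V1 ⇒ V2 ⇒ V2 + a ⇒ a + a
Derivation 2: V0 ⇒ V1 ⇒ V1 + V2 ⇒ V2 + V2 ⇒ a + V2 ⇒ a + a

Two distinct leftmost derivations for the same string.

Ambiguous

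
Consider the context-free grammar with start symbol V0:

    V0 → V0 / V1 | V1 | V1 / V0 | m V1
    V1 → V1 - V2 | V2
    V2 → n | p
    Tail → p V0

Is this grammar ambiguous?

Ambiguous

Witness: n / n

Derivation 1: V0 ⇒ V0 / V1 ⇒ V1 / V1 ⇒ V2 / V1 ⇒ n / V1 ⇒ n / V2 ⇒ n / n
Derivation 2: V0 ⇒ V1 / V0 ⇒ V2 / V0 ⇒ n / V0 ⇒ n / V1 ⇒ n / V2 ⇒ n / n

Two distinct leftmost derivations for the same string.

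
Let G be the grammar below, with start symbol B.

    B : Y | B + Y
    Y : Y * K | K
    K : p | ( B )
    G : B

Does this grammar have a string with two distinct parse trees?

Unambiguous

(G is unreachable from B, so its rules don't affect L(B).) B → B + Y | Y  ;  Y → Y * K | K  — a left-associative chain with K at the bottom. Each string factors uniquely by precedence.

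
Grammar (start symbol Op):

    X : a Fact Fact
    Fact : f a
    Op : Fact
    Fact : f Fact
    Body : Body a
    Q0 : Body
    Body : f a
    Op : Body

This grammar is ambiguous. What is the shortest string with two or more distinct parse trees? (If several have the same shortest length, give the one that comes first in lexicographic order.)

f a

length 2: f a has 2 parse trees

Two derivations of f a:
  Op ⇒ Fact ⇒ f a
  Op ⇒ Body ⇒ f a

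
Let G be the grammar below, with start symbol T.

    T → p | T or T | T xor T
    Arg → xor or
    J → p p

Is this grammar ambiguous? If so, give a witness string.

Witness: p or p or p

Derivation 1: T ⇒ T or T ⇒ p or T ⇒ p or T or T ⇒ p or p or T ⇒ p or p or p
Derivation 2: T ⇒ T or T ⇒ T or T or T ⇒ p or T or T ⇒ p or p or T ⇒ p or p or p

Two distinct leftmost derivations for the same string.

Ambiguous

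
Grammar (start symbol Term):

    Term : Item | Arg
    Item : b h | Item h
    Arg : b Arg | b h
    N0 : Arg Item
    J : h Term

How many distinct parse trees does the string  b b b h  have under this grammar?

Parse trees for b b b h:
  [Term [Arg b [Arg b [Arg b h]]]]

1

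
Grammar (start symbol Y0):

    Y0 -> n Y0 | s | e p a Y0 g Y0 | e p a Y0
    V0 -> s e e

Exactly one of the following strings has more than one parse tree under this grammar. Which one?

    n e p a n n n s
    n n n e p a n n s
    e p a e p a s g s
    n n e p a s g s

n e p a n n n s: 1 tree
n n n e p a n n s: 1 tree
e p a e p a s g s: 2 trees
n n e p a s g s: 1 tree

e p a e p a s g s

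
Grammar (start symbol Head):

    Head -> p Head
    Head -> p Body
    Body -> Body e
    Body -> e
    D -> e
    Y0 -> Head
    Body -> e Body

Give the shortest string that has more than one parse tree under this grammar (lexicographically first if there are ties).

length 2: no string has ≥2 trees
length 3: p e e has 2 parse trees

Two derivations of p e e:
  Head ⇒ p Body ⇒ p Body e ⇒ p e e
  Head ⇒ p Body ⇒ p e Body ⇒ p e e

p e e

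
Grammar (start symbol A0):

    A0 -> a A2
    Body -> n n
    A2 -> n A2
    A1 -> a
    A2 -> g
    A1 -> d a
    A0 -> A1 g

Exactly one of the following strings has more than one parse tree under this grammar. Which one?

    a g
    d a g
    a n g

a g

a g: 2 trees
d a g: 1 tree
a n g: 1 tree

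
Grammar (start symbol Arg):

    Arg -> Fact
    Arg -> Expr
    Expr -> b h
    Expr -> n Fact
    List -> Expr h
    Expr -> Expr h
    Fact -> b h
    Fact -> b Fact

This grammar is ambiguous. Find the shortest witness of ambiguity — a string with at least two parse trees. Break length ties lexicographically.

length 2: b h has 2 parse trees

Two derivations of b h:
  Arg ⇒ Fact ⇒ b h
  Arg ⇒ Expr ⇒ b h

b h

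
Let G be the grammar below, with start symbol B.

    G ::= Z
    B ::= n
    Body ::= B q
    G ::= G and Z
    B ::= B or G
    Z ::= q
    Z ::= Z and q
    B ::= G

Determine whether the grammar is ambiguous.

Ambiguous

Witness: q and q

Derivation 1: B ⇒ G ⇒ Z ⇒ Z and q ⇒ q and q
Derivation 2: B ⇒ G ⇒ G and Z ⇒ Z and Z ⇒ q and Z ⇒ q and q

Two distinct leftmost derivations for the same string.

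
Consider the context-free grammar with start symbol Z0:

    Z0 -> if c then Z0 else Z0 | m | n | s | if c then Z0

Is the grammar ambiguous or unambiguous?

Ambiguous

Witness: if c then if c then m else m

Derivation 1: Z0 ⇒ if c then Z0 else Z0 ⇒ if c then if c then Z0 else Z0 ⇒ if c then if c then m else Z0 ⇒ if c then if c then m else m
Derivation 2: Z0 ⇒ if c then Z0 ⇒ if c then if c then Z0 else Z0 ⇒ if c then if c then m else Z0 ⇒ if c then if c then m else m

Two distinct leftmost derivations for the same string.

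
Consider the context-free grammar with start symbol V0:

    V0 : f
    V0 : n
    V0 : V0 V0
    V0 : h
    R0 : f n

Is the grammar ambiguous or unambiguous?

Witness: f f f

Derivation 1: V0 ⇒ V0 V0 ⇒ f V0 ⇒ f V0 V0 ⇒ f f V0 ⇒ f f f
Derivation 2: V0 ⇒ V0 V0 ⇒ V0 V0 V0 ⇒ f V0 V0 ⇒ f f V0 ⇒ f f f

Two distinct leftmost derivations for the same string.

Ambiguous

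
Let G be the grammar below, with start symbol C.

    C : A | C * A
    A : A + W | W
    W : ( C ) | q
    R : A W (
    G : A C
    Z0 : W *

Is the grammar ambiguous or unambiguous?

Only C, A, W are reachable from C; ignoring the rest: This is a standard precedence ladder (C over A over W), with each level left-recursive on its own operator ('*' at C, '+' at A). That structure is LR(1), hence unambiguous.

Unambiguous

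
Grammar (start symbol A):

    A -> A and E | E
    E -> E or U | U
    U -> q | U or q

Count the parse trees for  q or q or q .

4

Parse trees for q or q or q:
  [A [E [E [U q]] or [U [U q] or q]]]
  [A [E [E [E [U q]] or [U q]] or [U q]]]
  [A [E [E [U [U q] or q]] or [U q]]]
  [A [E [U [U [U q] or q] or q]]]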